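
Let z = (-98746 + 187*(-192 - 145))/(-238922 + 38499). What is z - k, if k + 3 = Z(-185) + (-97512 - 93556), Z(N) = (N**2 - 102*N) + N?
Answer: 27690803868/200423 ≈ 1.3816e+5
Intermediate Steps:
Z(N) = N**2 - 101*N
k = -138161 (k = -3 + (-185*(-101 - 185) + (-97512 - 93556)) = -3 + (-185*(-286) - 191068) = -3 + (52910 - 191068) = -3 - 138158 = -138161)
z = 161765/200423 (z = (-98746 + 187*(-337))/(-200423) = (-98746 - 63019)*(-1/200423) = -161765*(-1/200423) = 161765/200423 ≈ 0.80712)
z - k = 161765/200423 - 1*(-138161) = 161765/200423 + 138161 = 27690803868/200423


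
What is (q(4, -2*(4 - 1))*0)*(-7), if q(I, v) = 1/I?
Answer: 0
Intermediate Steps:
(q(4, -2*(4 - 1))*0)*(-7) = (0/4)*(-7) = ((¼)*0)*(-7) = 0*(-7) = 0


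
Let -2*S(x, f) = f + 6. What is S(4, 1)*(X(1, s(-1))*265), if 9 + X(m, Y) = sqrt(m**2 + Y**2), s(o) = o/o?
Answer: 16695/2 - 1855*sqrt(2)/2 ≈ 7035.8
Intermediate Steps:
S(x, f) = -3 - f/2 (S(x, f) = -(f + 6)/2 = -(6 + f)/2 = -3 - f/2)
s(o) = 1
X(m, Y) = -9 + sqrt(Y**2 + m**2) (X(m, Y) = -9 + sqrt(m**2 + Y**2) = -9 + sqrt(Y**2 + m**2))
S(4, 1)*(X(1, s(-1))*265) = (-3 - 1/2*1)*((-9 + sqrt(1**2 + 1**2))*265) = (-3 - 1/2)*((-9 + sqrt(1 + 1))*265) = -7*(-9 + sqrt(2))*265/2 = -7*(-2385 + 265*sqrt(2))/2 = 16695/2 - 1855*sqrt(2)/2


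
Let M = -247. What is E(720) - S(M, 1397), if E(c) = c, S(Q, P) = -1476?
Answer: 2196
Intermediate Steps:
E(720) - S(M, 1397) = 720 - 1*(-1476) = 720 + 1476 = 2196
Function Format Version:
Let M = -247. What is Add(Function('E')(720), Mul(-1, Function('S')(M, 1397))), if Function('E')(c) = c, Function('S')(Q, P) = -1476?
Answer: 2196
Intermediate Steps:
Add(Function('E')(720), Mul(-1, Function('S')(M, 1397))) = Add(720, Mul(-1, -1476)) = Add(720, 1476) = 2196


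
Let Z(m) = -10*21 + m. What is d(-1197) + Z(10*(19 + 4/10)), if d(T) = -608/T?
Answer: -976/63 ≈ -15.492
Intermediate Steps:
Z(m) = -210 + m
d(-1197) + Z(10*(19 + 4/10)) = -608/(-1197) + (-210 + 10*(19 + 4/10)) = -608*(-1/1197) + (-210 + 10*(19 + 4*(⅒))) = 32/63 + (-210 + 10*(19 + ⅖)) = 32/63 + (-210 + 10*(97/5)) = 32/63 + (-210 + 194) = 32/63 - 16 = -976/63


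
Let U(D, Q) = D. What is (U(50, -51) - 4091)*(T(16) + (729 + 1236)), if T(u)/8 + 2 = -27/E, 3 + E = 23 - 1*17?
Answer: -7584957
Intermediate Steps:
E = 3 (E = -3 + (23 - 1*17) = -3 + (23 - 17) = -3 + 6 = 3)
T(u) = -88 (T(u) = -16 + 8*(-27/3) = -16 + 8*(-27*⅓) = -16 + 8*(-9) = -16 - 72 = -88)
(U(50, -51) - 4091)*(T(16) + (729 + 1236)) = (50 - 4091)*(-88 + (729 + 1236)) = -4041*(-88 + 1965) = -4041*1877 = -7584957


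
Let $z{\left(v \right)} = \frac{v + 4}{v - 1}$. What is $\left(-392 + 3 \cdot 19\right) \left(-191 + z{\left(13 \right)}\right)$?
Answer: $\frac{762125}{12} \approx 63510.0$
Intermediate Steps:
$z{\left(v \right)} = \frac{4 + v}{-1 + v}$
$\left(-392 + 3 \cdot 19\right) \left(-191 + z{\left(13 \right)}\right) = \left(-392 + 3 \cdot 19\right) \left(-191 + \frac{4 + 13}{-1 + 13}\right) = \left(-392 + 57\right) \left(-191 + \frac{1}{12} \cdot 17\right) = - 335 \left(-191 + \frac{1}{12} \cdot 17\right) = - 335 \left(-191 + \frac{17}{12}\right) = \left(-335\right) \left(- \frac{2275}{12}\right) = \frac{762125}{12}$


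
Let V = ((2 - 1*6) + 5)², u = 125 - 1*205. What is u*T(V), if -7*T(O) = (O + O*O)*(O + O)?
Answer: 320/7 ≈ 45.714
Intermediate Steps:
u = -80 (u = 125 - 205 = -80)
V = 1 (V = ((2 - 6) + 5)² = (-4 + 5)² = 1² = 1)
T(O) = -2*O*(O + O²)/7 (T(O) = -(O + O*O)*(O + O)/7 = -(O + O²)*2*O/7 = -2*O*(O + O²)/7)
u*T(V) = -160*1²*(-1 - 1*1)/7 = -160*(-1 - 1)/7 = -160*(-2)/7 = -80*(-4/7) = 320/7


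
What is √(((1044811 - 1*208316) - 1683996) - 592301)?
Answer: 3*I*√159978 ≈ 1199.9*I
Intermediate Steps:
√(((1044811 - 1*208316) - 1683996) - 592301) = √(((1044811 - 208316) - 1683996) - 592301) = √((836495 - 1683996) - 592301) = √(-847501 - 592301) = √(-1439802) = 3*I*√159978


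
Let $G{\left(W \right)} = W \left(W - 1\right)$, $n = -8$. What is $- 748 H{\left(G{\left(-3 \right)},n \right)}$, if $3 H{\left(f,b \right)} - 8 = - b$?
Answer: $- \frac{11968}{3} \approx -3989.3$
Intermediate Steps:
$G{\left(W \right)} = W \left(-1 + W\right)$
$H{\left(f,b \right)} = \frac{8}{3} - \frac{b}{3}$ ($H{\left(f,b \right)} = \frac{8}{3} + \frac{\left(-1\right) b}{3} = \frac{8}{3} - \frac{b}{3}$)
$- 748 H{\left(G{\left(-3 \right)},n \right)} = - 748 \left(\frac{8}{3} - - \frac{8}{3}\right) = - 748 \left(\frac{8}{3} + \frac{8}{3}\right) = \left(-748\right) \frac{16}{3} = - \frac{11968}{3}$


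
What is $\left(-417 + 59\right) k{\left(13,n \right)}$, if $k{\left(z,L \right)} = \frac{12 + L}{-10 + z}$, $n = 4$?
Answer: $- \frac{5728}{3} \approx -1909.3$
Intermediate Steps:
$k{\left(z,L \right)} = \frac{12 + L}{-10 + z}$
$\left(-417 + 59\right) k{\left(13,n \right)} = \left(-417 + 59\right) \frac{12 + 4}{-10 + 13} = - 358 \cdot \frac{1}{3} \cdot 16 = \left(-358\right) \frac{16}{3} = - \frac{5728}{3}$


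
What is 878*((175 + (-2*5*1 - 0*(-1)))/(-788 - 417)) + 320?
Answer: 48146/241 ≈ 199.78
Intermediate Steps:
878*((175 + (-2*5*1 - 0*(-1)))/(-788 - 417)) + 320 = 878*((175 + (-10*1 - 12*0))/(-1205)) + 320 = 878*((175 + (-10 + 0))*(-1/1205)) + 320 = 878*((175 - 10)*(-1/1205)) + 320 = 878*(165*(-1/1205)) + 320 = 878*(-33/241) + 320 = -28974/241 + 320 = 48146/241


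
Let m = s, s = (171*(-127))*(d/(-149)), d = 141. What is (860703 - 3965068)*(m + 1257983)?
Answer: -591386387726860/149 ≈ -3.9690e+12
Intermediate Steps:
s = 3062097/149 (s = (171*(-127))*(141/(-149)) = -3062097*(-1)/149 = -21717*(-141/149) = 3062097/149 ≈ 20551.)
m = 3062097/149 ≈ 20551.
(860703 - 3965068)*(m + 1257983) = (860703 - 3965068)*(3062097/149 + 1257983) = -3104365*190501564/149 = -591386387726860/149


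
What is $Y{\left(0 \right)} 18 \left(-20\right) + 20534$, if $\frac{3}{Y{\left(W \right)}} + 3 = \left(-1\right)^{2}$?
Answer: $21074$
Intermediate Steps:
$Y{\left(W \right)} = - \frac{3}{2}$ ($Y{\left(W \right)} = \frac{3}{-3 + \left(-1\right)^{2}} = \frac{3}{-3 + 1} = \frac{3}{-2} = 3 \left(- \frac{1}{2}\right) = - \frac{3}{2}$)
$Y{\left(0 \right)} 18 \left(-20\right) + 20534 = \left(- \frac{3}{2}\right) 18 \left(-20\right) + 20534 = \left(-27\right) \left(-20\right) + 20534 = 540 + 20534 = 21074$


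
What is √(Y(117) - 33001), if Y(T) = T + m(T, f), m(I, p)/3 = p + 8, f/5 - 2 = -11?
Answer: I*√32995 ≈ 181.65*I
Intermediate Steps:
f = -45 (f = 10 + 5*(-11) = 10 - 55 = -45)
m(I, p) = 24 + 3*p (m(I, p) = 3*(p + 8) = 3*(8 + p) = 24 + 3*p)
Y(T) = -111 + T (Y(T) = T + (24 + 3*(-45)) = T + (24 - 135) = T - 111 = -111 + T)
√(Y(117) - 33001) = √((-111 + 117) - 33001) = √(6 - 33001) = √(-32995) = I*√32995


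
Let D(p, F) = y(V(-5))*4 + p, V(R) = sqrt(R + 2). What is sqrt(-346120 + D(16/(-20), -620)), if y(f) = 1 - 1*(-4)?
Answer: 2*I*sqrt(2163130)/5 ≈ 588.3*I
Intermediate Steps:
V(R) = sqrt(2 + R)
y(f) = 5 (y(f) = 1 + 4 = 5)
D(p, F) = 20 + p (D(p, F) = 5*4 + p = 20 + p)
sqrt(-346120 + D(16/(-20), -620)) = sqrt(-346120 + (20 + 16/(-20))) = sqrt(-346120 + (20 + 16*(-1/20))) = sqrt(-346120 + (20 - 4/5)) = sqrt(-346120 + 96/5) = sqrt(-1730504/5) = 2*I*sqrt(2163130)/5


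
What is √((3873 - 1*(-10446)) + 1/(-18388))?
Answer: √1210379853287/9194 ≈ 119.66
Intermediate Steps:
√((3873 - 1*(-10446)) + 1/(-18388)) = √((3873 + 10446) - 1/18388) = √(14319 - 1/18388) = √(263297771/18388) = √1210379853287/9194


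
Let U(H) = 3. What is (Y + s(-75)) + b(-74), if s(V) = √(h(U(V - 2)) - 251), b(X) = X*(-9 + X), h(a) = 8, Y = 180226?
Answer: 186368 + 9*I*√3 ≈ 1.8637e+5 + 15.588*I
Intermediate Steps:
s(V) = 9*I*√3 (s(V) = √(8 - 251) = √(-243) = 9*I*√3)
(Y + s(-75)) + b(-74) = (180226 + 9*I*√3) - 74*(-9 - 74) = (180226 + 9*I*√3) - 74*(-83) = (180226 + 9*I*√3) + 6142 = 186368 + 9*I*√3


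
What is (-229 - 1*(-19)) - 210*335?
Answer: -70560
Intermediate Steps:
(-229 - 1*(-19)) - 210*335 = (-229 + 19) - 70350 = -210 - 70350 = -70560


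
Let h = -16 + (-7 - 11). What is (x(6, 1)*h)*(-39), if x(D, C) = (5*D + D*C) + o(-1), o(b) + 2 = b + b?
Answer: 42432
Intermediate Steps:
o(b) = -2 + 2*b (o(b) = -2 + (b + b) = -2 + 2*b)
x(D, C) = -4 + 5*D + C*D (x(D, C) = (5*D + D*C) + (-2 + 2*(-1)) = (5*D + C*D) + (-2 - 2) = (5*D + C*D) - 4 = -4 + 5*D + C*D)
h = -34 (h = -16 - 18 = -34)
(x(6, 1)*h)*(-39) = ((-4 + 5*6 + 1*6)*(-34))*(-39) = ((-4 + 30 + 6)*(-34))*(-39) = (32*(-34))*(-39) = -1088*(-39) = 42432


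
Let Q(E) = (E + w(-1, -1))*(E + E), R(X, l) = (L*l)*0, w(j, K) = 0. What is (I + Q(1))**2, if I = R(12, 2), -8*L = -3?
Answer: 4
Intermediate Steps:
L = 3/8 (L = -1/8*(-3) = 3/8 ≈ 0.37500)
R(X, l) = 0 (R(X, l) = (3*l/8)*0 = 0)
I = 0
Q(E) = 2*E**2 (Q(E) = (E + 0)*(E + E) = E*(2*E) = 2*E**2)
(I + Q(1))**2 = (0 + 2*1**2)**2 = (0 + 2*1)**2 = (0 + 2)**2 = 2**2 = 4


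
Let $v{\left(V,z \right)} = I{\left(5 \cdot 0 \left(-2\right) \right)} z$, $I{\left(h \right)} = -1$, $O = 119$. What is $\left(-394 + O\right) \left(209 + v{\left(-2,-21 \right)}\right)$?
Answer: $-63250$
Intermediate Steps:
$v{\left(V,z \right)} = - z$
$\left(-394 + O\right) \left(209 + v{\left(-2,-21 \right)}\right) = \left(-394 + 119\right) \left(209 - -21\right) = - 275 \left(209 + 21\right) = \left(-275\right) 230 = -63250$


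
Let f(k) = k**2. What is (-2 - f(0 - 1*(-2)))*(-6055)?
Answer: 36330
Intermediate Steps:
(-2 - f(0 - 1*(-2)))*(-6055) = (-2 - (0 - 1*(-2))**2)*(-6055) = (-2 - (0 + 2)**2)*(-6055) = (-2 - 1*2**2)*(-6055) = (-2 - 1*4)*(-6055) = (-2 - 4)*(-6055) = -6*(-6055) = 36330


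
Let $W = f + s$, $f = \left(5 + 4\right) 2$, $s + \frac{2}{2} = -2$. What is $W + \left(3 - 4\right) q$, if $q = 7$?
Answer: $8$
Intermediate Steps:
$s = -3$ ($s = -1 - 2 = -3$)
$f = 18$ ($f = 9 \cdot 2 = 18$)
$W = 15$ ($W = 18 - 3 = 15$)
$W + \left(3 - 4\right) q = 15 + \left(3 - 4\right) 7 = 15 - 7 = 8$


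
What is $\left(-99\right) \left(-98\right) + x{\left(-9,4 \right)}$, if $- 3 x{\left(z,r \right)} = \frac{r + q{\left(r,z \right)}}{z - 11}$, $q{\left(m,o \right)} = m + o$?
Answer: $\frac{582119}{60} \approx 9702.0$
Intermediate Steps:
$x{\left(z,r \right)} = - \frac{z + 2 r}{3 \left(-11 + z\right)}$ ($x{\left(z,r \right)} = - \frac{\left(r + \left(r + z\right)\right) \frac{1}{z - 11}}{3} = - \frac{\left(z + 2 r\right) \frac{1}{-11 + z}}{3} = - \frac{\frac{1}{-11 + z} \left(z + 2 r\right)}{3} = - \frac{z + 2 r}{3 \left(-11 + z\right)}$)
$\left(-99\right) \left(-98\right) + x{\left(-9,4 \right)} = \left(-99\right) \left(-98\right) + \frac{\left(-1\right) \left(-9\right) - 8}{3 \left(-11 - 9\right)} = 9702 + \frac{9 - 8}{3 \left(-20\right)} = 9702 + \frac{1}{3} \left(- \frac{1}{20}\right) 1 = 9702 - \frac{1}{60} = \frac{582119}{60}$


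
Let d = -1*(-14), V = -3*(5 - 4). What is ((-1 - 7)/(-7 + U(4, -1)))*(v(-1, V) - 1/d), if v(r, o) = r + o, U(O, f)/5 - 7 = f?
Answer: 228/161 ≈ 1.4161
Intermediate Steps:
U(O, f) = 35 + 5*f
V = -3 (V = -3*1 = -3)
d = 14
v(r, o) = o + r
((-1 - 7)/(-7 + U(4, -1)))*(v(-1, V) - 1/d) = ((-1 - 7)/(-7 + (35 + 5*(-1))))*((-3 - 1) - 1/14) = (-8/(-7 + (35 - 5)))*(-4 - 1*1/14) = (-8/(-7 + 30))*(-4 - 1/14) = -8/23*(-57/14) = 228/161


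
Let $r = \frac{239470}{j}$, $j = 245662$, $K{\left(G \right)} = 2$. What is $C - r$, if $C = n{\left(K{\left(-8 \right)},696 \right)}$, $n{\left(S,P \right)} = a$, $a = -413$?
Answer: $- \frac{50848938}{122831} \approx -413.97$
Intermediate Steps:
$n{\left(S,P \right)} = -413$
$r = \frac{119735}{122831}$ ($r = \frac{239470}{245662} = 239470 \cdot \frac{1}{245662} = \frac{119735}{122831} \approx 0.97479$)
$C = -413$
$C - r = -413 - \frac{119735}{122831} = - \frac{50848938}{122831}$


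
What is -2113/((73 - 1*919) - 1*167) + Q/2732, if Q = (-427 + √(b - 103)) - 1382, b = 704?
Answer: 3940199/2767516 + √601/2732 ≈ 1.4327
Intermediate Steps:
Q = -1809 + √601 (Q = (-427 + √(704 - 103)) - 1382 = (-427 + √601) - 1382 = -1809 + √601 ≈ -1784.5)
-2113/((73 - 1*919) - 1*167) + Q/2732 = -2113/((73 - 1*919) - 1*167) + (-1809 + √601)/2732 = -2113/((73 - 919) - 167) + (-1809 + √601)*(1/2732) = -2113/(-846 - 167) + (-1809/2732 + √601/2732) = -2113/(-1013) + (-1809/2732 + √601/2732) = -2113*(-1/1013) + (-1809/2732 + √601/2732) = 2113/1013 + (-1809/2732 + √601/2732) = 3940199/2767516 + √601/2732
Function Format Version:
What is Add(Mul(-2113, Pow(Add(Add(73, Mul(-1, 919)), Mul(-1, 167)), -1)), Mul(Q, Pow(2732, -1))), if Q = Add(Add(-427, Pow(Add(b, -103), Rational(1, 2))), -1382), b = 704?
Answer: Add(Rational(3940199, 2767516), Mul(Rational(1, 2732), Pow(601, Rational(1, 2)))) ≈ 1.4327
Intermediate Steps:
Q = Add(-1809, Pow(601, Rational(1, 2))) (Q = Add(Add(-427, Pow(Add(704, -103), Rational(1, 2))), -1382) = Add(Add(-427, Pow(601, Rational(1, 2))), -1382) = Add(-1809, Pow(601, Rational(1, 2))) ≈ -1784.5)
Add(Mul(-2113, Pow(Add(Add(73, Mul(-1, 919)), Mul(-1, 167)), -1)), Mul(Q, Pow(2732, -1))) = Add(Mul(-2113, Pow(Add(Add(73, Mul(-1, 919)), Mul(-1, 167)), -1)), Mul(Add(-1809, Pow(601, Rational(1, 2))), Pow(2732, -1))) = Add(Mul(-2113, Pow(Add(Add(73, -919), -167), -1)), Mul(Add(-1809, Pow(601, Rational(1, 2))), Rational(1, 2732))) = Add(Mul(-2113, Pow(Add(-846, -167), -1)), Add(Rational(-1809, 2732), Mul(Rational(1, 2732), Pow(601, Rational(1, 2))))) = Add(Mul(-2113, Pow(-1013, -1)), Add(Rational(-1809, 2732), Mul(Rational(1, 2732), Pow(601, Rational(1, 2))))) = Add(Mul(-2113, Rational(-1, 1013)), Add(Rational(-1809, 2732), Mul(Rational(1, 2732), Pow(601, Rational(1, 2))))) = Add(Rational(2113, 1013), Add(Rational(-1809, 2732), Mul(Rational(1, 2732), Pow(601, Rational(1, 2))))) = Add(Rational(3940199, 2767516), Mul(Rational(1, 2732), Pow(601, Rational(1, 2))))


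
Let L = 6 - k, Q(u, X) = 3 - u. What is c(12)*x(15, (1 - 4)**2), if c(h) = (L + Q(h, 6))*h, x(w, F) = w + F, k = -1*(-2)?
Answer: -1440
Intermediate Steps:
k = 2
x(w, F) = F + w
L = 4 (L = 6 - 1*2 = 6 - 2 = 4)
c(h) = h*(7 - h) (c(h) = (4 + (3 - h))*h = (7 - h)*h = h*(7 - h))
c(12)*x(15, (1 - 4)**2) = (12*(7 - 1*12))*((1 - 4)**2 + 15) = (12*(7 - 12))*((-3)**2 + 15) = (12*(-5))*(9 + 15) = -60*24 = -1440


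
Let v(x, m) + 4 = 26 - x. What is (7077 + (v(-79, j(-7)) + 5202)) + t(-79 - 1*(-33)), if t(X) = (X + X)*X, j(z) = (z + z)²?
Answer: 16612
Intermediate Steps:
j(z) = 4*z² (j(z) = (2*z)² = 4*z²)
v(x, m) = 22 - x (v(x, m) = -4 + (26 - x) = 22 - x)
t(X) = 2*X² (t(X) = (2*X)*X = 2*X²)
(7077 + (v(-79, j(-7)) + 5202)) + t(-79 - 1*(-33)) = (7077 + ((22 - 1*(-79)) + 5202)) + 2*(-79 - 1*(-33))² = (7077 + ((22 + 79) + 5202)) + 2*(-79 + 33)² = (7077 + (101 + 5202)) + 2*(-46)² = (7077 + 5303) + 2*2116 = 12380 + 4232 = 16612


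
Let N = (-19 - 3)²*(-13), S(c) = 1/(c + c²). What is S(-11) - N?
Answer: 692121/110 ≈ 6292.0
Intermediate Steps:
N = -6292 (N = (-22)²*(-13) = 484*(-13) = -6292)
S(-11) - N = 1/((-11)*(1 - 11)) - 1*(-6292) = -1/11/(-10) + 6292 = -1/11*(-⅒) + 6292 = 1/110 + 6292 = 692121/110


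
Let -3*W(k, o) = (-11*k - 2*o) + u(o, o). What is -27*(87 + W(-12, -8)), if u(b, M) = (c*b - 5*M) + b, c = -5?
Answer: -369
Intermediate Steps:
u(b, M) = -5*M - 4*b (u(b, M) = (-5*b - 5*M) + b = (-5*M - 5*b) + b = -5*M - 4*b)
W(k, o) = 11*k/3 + 11*o/3 (W(k, o) = -((-11*k - 2*o) + (-5*o - 4*o))/3 = -((-11*k - 2*o) - 9*o)/3 = -(-11*k - 11*o)/3 = 11*k/3 + 11*o/3)
-27*(87 + W(-12, -8)) = -27*(87 + ((11/3)*(-12) + (11/3)*(-8))) = -27*(87 + (-44 - 88/3)) = -27*(87 - 220/3) = -27*41/3 = -369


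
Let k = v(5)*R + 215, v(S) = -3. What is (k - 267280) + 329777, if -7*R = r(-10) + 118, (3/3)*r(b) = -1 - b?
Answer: 439365/7 ≈ 62766.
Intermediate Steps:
r(b) = -1 - b
R = -127/7 (R = -((-1 - 1*(-10)) + 118)/7 = -((-1 + 10) + 118)/7 = -(9 + 118)/7 = -⅐*127 = -127/7 ≈ -18.143)
k = 1886/7 (k = -3*(-127/7) + 215 = 381/7 + 215 = 1886/7 ≈ 269.43)
(k - 267280) + 329777 = (1886/7 - 267280) + 329777 = -1869074/7 + 329777 = 439365/7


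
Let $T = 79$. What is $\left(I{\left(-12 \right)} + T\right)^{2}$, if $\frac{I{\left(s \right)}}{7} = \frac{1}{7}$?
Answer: $6400$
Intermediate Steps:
$I{\left(s \right)} = 1$ ($I{\left(s \right)} = \frac{7}{7} = 7 \cdot \frac{1}{7} = 1$)
$\left(I{\left(-12 \right)} + T\right)^{2} = \left(1 + 79\right)^{2} = 80^{2} = 6400$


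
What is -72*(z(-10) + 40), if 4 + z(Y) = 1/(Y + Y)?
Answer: -12942/5 ≈ -2588.4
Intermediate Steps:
z(Y) = -4 + 1/(2*Y) (z(Y) = -4 + 1/(Y + Y) = -4 + 1/(2*Y))
-72*(z(-10) + 40) = -72*((-4 + (½)/(-10)) + 40) = -72*((-4 + (½)*(-⅒)) + 40) = -72*((-4 - 1/20) + 40) = -72*(-81/20 + 40) = -72*719/20 = -12942/5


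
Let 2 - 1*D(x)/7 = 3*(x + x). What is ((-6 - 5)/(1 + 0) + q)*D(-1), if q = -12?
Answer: -1288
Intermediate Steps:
D(x) = 14 - 42*x (D(x) = 14 - 21*(x + x) = 14 - 21*2*x = 14 - 42*x)
((-6 - 5)/(1 + 0) + q)*D(-1) = ((-6 - 5)/(1 + 0) - 12)*(14 - 42*(-1)) = (-11/1 - 12)*(14 + 42) = (-11*1 - 12)*56 = (-11 - 12)*56 = -23*56 = -1288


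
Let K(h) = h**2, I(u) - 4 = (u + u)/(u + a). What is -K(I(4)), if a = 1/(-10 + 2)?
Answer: -35344/961 ≈ -36.778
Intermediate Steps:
a = -1/8 (a = 1/(-8) = -1/8 ≈ -0.12500)
I(u) = 4 + 2*u/(-1/8 + u) (I(u) = 4 + (u + u)/(u - 1/8) = 4 + (2*u)/(-1/8 + u) = 4 + 2*u/(-1/8 + u))
-K(I(4)) = -(4*(-1 + 12*4)/(-1 + 8*4))**2 = -(4*(-1 + 48)/(-1 + 32))**2 = -(4*47/31)**2 = -(4*(1/31)*47)**2 = -(188/31)**2 = -1*35344/961 = -35344/961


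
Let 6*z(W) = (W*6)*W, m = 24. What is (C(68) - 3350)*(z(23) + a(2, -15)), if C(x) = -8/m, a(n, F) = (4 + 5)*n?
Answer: -5497897/3 ≈ -1.8326e+6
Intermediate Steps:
z(W) = W² (z(W) = ((W*6)*W)/6 = ((6*W)*W)/6 = (6*W²)/6 = W²)
a(n, F) = 9*n
C(x) = -⅓ (C(x) = -8/24 = -8*1/24 = -⅓)
(C(68) - 3350)*(z(23) + a(2, -15)) = (-⅓ - 3350)*(23² + 9*2) = -10051*(529 + 18)/3 = -10051/3*547 = -5497897/3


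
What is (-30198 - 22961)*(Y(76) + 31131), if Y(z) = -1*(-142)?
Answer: -1662441407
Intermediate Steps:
Y(z) = 142
(-30198 - 22961)*(Y(76) + 31131) = (-30198 - 22961)*(142 + 31131) = -53159*31273 = -1662441407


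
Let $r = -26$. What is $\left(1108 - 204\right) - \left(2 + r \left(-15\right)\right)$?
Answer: $512$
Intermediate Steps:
$\left(1108 - 204\right) - \left(2 + r \left(-15\right)\right) = \left(1108 - 204\right) - \left(2 - -390\right) = 904 - \left(2 + 390\right) = 904 - 392 = 512$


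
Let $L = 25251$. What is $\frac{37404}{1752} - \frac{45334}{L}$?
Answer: $\frac{3794137}{194034} \approx 19.554$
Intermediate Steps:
$\frac{37404}{1752} - \frac{45334}{L} = \frac{37404}{1752} - \frac{45334}{25251} = 37404 \cdot \frac{1}{1752} - \frac{2386}{1329} = \frac{3117}{146} - \frac{2386}{1329} = \frac{3794137}{194034}$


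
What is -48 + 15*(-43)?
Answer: -693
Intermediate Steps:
-48 + 15*(-43) = -48 - 645 = -693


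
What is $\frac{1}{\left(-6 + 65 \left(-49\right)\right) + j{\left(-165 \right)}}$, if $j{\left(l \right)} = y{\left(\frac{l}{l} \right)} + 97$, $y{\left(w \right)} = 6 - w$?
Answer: $- \frac{1}{3089} \approx -0.00032373$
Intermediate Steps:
$j{\left(l \right)} = 102$ ($j{\left(l \right)} = \left(6 - \frac{l}{l}\right) + 97 = \left(6 - 1\right) + 97 = 5 + 97 = 102$)
$\frac{1}{\left(-6 + 65 \left(-49\right)\right) + j{\left(-165 \right)}} = \frac{1}{\left(-6 + 65 \left(-49\right)\right) + 102} = \frac{1}{\left(-6 - 3185\right) + 102} = \frac{1}{-3191 + 102} = \frac{1}{-3089} = - \frac{1}{3089}$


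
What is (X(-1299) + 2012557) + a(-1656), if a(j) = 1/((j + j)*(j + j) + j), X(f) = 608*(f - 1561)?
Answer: 3001603948777/10967688 ≈ 2.7368e+5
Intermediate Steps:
X(f) = -949088 + 608*f (X(f) = 608*(-1561 + f) = -949088 + 608*f)
a(j) = 1/(j + 4*j²) (a(j) = 1/((2*j)*(2*j) + j) = 1/(4*j² + j) = 1/(j + 4*j²))
(X(-1299) + 2012557) + a(-1656) = ((-949088 + 608*(-1299)) + 2012557) + 1/((-1656)*(1 + 4*(-1656))) = ((-949088 - 789792) + 2012557) - 1/(1656*(1 - 6624)) = (-1738880 + 2012557) - 1/1656/(-6623) = 273677 - 1/1656*(-1/6623) = 273677 + 1/10967688 = 3001603948777/10967688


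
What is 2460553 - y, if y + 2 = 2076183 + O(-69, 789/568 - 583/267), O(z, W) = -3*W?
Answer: 19430652863/50552 ≈ 3.8437e+5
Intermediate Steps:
y = 104955222393/50552 (y = -2 + (2076183 - 3*(789/568 - 583/267)) = -2 + (2076183 - 3*(-120481/151656)) = -2 + (2076183 + 120481/50552) = -2 + 104955323497/50552 = 104955222393/50552 ≈ 2.0762e+6)
2460553 - y = 2460553 - 1*104955222393/50552 = 2460553 - 104955222393/50552 = 19430652863/50552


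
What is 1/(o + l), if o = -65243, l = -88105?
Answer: -1/153348 ≈ -6.5211e-6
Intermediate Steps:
1/(o + l) = 1/(-65243 - 88105) = 1/(-153348) = -1/153348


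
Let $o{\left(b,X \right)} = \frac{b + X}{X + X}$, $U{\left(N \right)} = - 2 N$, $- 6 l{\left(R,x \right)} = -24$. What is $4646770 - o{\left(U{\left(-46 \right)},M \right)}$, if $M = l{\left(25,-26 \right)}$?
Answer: $4646758$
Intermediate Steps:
$l{\left(R,x \right)} = 4$ ($l{\left(R,x \right)} = \left(- \frac{1}{6}\right) \left(-24\right) = 4$)
$M = 4$
$o{\left(b,X \right)} = \frac{X + b}{2 X}$
$4646770 - o{\left(U{\left(-46 \right)},M \right)} = 4646770 - \frac{4 - -92}{2 \cdot 4} = 4646770 - \frac{1}{2} \cdot \frac{1}{4} \left(4 + 92\right) = 4646770 - \frac{1}{2} \cdot \frac{1}{4} \cdot 96 = 4646770 - 12 = 4646758$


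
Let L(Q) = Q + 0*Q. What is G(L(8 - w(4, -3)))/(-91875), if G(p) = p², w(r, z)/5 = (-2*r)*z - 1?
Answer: -11449/91875 ≈ -0.12461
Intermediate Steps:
w(r, z) = -5 - 10*r*z (w(r, z) = 5*((-2*r)*z - 1) = 5*(-2*r*z - 1) = 5*(-1 - 2*r*z) = -5 - 10*r*z)
L(Q) = Q (L(Q) = Q + 0 = Q)
G(L(8 - w(4, -3)))/(-91875) = (8 - (-5 - 10*4*(-3)))²/(-91875) = (8 - (-5 + 120))²*(-1/91875) = (8 - 1*115)²*(-1/91875) = (8 - 115)²*(-1/91875) = (-107)²*(-1/91875) = 11449*(-1/91875) = -11449/91875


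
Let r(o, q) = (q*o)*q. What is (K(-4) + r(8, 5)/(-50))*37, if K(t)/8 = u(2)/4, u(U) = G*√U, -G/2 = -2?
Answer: -148 + 296*√2 ≈ 270.61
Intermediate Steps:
G = 4 (G = -2*(-2) = 4)
r(o, q) = o*q² (r(o, q) = (o*q)*q = o*q²)
u(U) = 4*√U
K(t) = 8*√2 (K(t) = 8*((4*√2)/4) = 8*((4*√2)*(¼)) = 8*√2)
(K(-4) + r(8, 5)/(-50))*37 = (8*√2 + (8*5²)/(-50))*37 = (8*√2 + (8*25)*(-1/50))*37 = (8*√2 + 200*(-1/50))*37 = (8*√2 - 4)*37 = (-4 + 8*√2)*37 = -148 + 296*√2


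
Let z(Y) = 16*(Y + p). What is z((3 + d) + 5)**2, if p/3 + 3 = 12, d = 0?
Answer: 313600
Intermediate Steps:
p = 27 (p = -9 + 3*12 = -9 + 36 = 27)
z(Y) = 432 + 16*Y (z(Y) = 16*(Y + 27) = 16*(27 + Y) = 432 + 16*Y)
z((3 + d) + 5)**2 = (432 + 16*((3 + 0) + 5))**2 = (432 + 16*(3 + 5))**2 = (432 + 16*8)**2 = (432 + 128)**2 = 560**2 = 313600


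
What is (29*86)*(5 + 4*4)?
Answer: 52374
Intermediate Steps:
(29*86)*(5 + 4*4) = 2494*(5 + 16) = 2494*21 = 52374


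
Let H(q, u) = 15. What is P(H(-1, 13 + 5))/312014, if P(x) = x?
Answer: 15/312014 ≈ 4.8075e-5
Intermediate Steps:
P(H(-1, 13 + 5))/312014 = 15/312014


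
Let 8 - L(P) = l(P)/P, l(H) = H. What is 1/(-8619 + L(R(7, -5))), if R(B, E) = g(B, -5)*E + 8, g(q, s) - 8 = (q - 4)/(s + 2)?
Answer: -1/8612 ≈ -0.00011612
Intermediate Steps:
g(q, s) = 8 + (-4 + q)/(2 + s) (g(q, s) = 8 + (q - 4)/(s + 2) = 8 + (-4 + q)/(2 + s))
R(B, E) = 8 + E*(28/3 - B/3) (R(B, E) = ((12 + B + 8*(-5))/(2 - 5))*E + 8 = ((12 + B - 40)/(-3))*E + 8 = (-(-28 + B)/3)*E + 8 = (28/3 - B/3)*E + 8 = E*(28/3 - B/3) + 8 = 8 + E*(28/3 - B/3))
L(P) = 7 (L(P) = 8 - P/P = 8 - 1*1 = 8 - 1 = 7)
1/(-8619 + L(R(7, -5))) = 1/(-8619 + 7) = 1/(-8612) = -1/8612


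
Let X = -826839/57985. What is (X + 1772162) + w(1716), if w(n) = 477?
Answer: 102785645576/57985 ≈ 1.7726e+6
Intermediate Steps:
X = -826839/57985 (X = -826839*1/57985 = -826839/57985 ≈ -14.260)
(X + 1772162) + w(1716) = (-826839/57985 + 1772162) + 477 = 102757986731/57985 + 477 = 102785645576/57985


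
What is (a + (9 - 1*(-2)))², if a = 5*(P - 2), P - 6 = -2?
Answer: 441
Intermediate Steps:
P = 4 (P = 6 - 2 = 4)
a = 10 (a = 5*(4 - 2) = 5*2 = 10)
(a + (9 - 1*(-2)))² = (10 + (9 - 1*(-2)))² = (10 + (9 + 2))² = (10 + 11)² = 21² = 441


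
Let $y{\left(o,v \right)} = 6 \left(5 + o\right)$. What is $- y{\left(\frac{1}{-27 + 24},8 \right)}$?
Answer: $-28$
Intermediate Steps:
$y{\left(o,v \right)} = 30 + 6 o$
$- y{\left(\frac{1}{-27 + 24},8 \right)} = - (30 + \frac{6}{-27 + 24}) = - (30 + \frac{6}{-3}) = - (30 + 6 \left(- \frac{1}{3}\right)) = - (30 - 2) = \left(-1\right) 28 = -28$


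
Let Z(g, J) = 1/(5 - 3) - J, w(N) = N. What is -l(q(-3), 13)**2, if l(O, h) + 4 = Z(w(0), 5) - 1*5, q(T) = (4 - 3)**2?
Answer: -729/4 ≈ -182.25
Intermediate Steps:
q(T) = 1 (q(T) = 1**2 = 1)
Z(g, J) = 1/2 - J
l(O, h) = -27/2 (l(O, h) = -4 + ((1/2 - 1*5) - 1*5) = -4 + ((1/2 - 5) - 5) = -4 + (-9/2 - 5) = -4 - 19/2 = -27/2)
-l(q(-3), 13)**2 = -(-27/2)**2 = -1*729/4 = -729/4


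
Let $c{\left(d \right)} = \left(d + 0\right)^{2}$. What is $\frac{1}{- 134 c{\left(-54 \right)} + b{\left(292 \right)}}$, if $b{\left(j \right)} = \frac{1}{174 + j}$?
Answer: $- \frac{466}{182086703} \approx -2.5592 \cdot 10^{-6}$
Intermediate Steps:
$c{\left(d \right)} = d^{2}$
$\frac{1}{- 134 c{\left(-54 \right)} + b{\left(292 \right)}} = \frac{1}{- 134 \left(-54\right)^{2} + \frac{1}{174 + 292}} = \frac{1}{\left(-134\right) 2916 + \frac{1}{466}} = \frac{1}{-390744 + \frac{1}{466}} = \frac{1}{- \frac{182086703}{466}} = - \frac{466}{182086703}$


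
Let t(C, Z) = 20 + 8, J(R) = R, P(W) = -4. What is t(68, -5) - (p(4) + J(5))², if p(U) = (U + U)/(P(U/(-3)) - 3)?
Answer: 643/49 ≈ 13.122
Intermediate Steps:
p(U) = -2*U/7 (p(U) = (U + U)/(-4 - 3) = (2*U)/(-7) = (2*U)*(-⅐) = -2*U/7)
t(C, Z) = 28
t(68, -5) - (p(4) + J(5))² = 28 - (-2/7*4 + 5)² = 28 - (-8/7 + 5)² = 28 - (27/7)² = 28 - 1*729/49 = 28 - 729/49 = 643/49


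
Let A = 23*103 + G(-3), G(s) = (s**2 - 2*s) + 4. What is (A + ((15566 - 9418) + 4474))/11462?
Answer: 6505/5731 ≈ 1.1351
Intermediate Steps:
G(s) = 4 + s**2 - 2*s
A = 2388 (A = 23*103 + (4 + (-3)**2 - 2*(-3)) = 2369 + (4 + 9 + 6) = 2369 + 19 = 2388)
(A + ((15566 - 9418) + 4474))/11462 = (2388 + ((15566 - 9418) + 4474))/11462 = (2388 + (6148 + 4474))*(1/11462) = (2388 + 10622)*(1/11462) = 13010*(1/11462) = 6505/5731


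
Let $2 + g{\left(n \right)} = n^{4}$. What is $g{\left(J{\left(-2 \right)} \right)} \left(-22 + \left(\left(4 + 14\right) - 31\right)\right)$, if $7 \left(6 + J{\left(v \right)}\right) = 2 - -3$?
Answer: $- \frac{9346795}{343} \approx -27250.0$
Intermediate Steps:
$J{\left(v \right)} = - \frac{37}{7}$ ($J{\left(v \right)} = -6 + \frac{2 - -3}{7} = -6 + \frac{2 + 3}{7} = -6 + \frac{1}{7} \cdot 5 = -6 + \frac{5}{7} = - \frac{37}{7}$)
$g{\left(n \right)} = -2 + n^{4}$
$g{\left(J{\left(-2 \right)} \right)} \left(-22 + \left(\left(4 + 14\right) - 31\right)\right) = \left(-2 + \left(- \frac{37}{7}\right)^{4}\right) \left(-22 + \left(\left(4 + 14\right) - 31\right)\right) = \left(-2 + \frac{1874161}{2401}\right) \left(-22 + \left(18 - 31\right)\right) = \frac{1869359 \left(-22 - 13\right)}{2401} = \frac{1869359}{2401} \left(-35\right) = - \frac{9346795}{343}$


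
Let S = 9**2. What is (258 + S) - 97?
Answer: 242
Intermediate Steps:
S = 81
(258 + S) - 97 = (258 + 81) - 97 = 339 - 97 = 242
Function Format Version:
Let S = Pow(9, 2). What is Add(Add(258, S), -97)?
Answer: 242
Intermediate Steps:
S = 81
Add(Add(258, S), -97) = Add(Add(258, 81), -97) = Add(339, -97) = 242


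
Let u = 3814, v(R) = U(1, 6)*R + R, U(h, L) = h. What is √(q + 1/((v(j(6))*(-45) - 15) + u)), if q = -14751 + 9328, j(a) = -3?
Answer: I*√89787310834/4069 ≈ 73.641*I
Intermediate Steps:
v(R) = 2*R (v(R) = 1*R + R = R + R = 2*R)
q = -5423
√(q + 1/((v(j(6))*(-45) - 15) + u)) = √(-5423 + 1/(((2*(-3))*(-45) - 15) + 3814)) = √(-5423 + 1/((-6*(-45) - 15) + 3814)) = √(-5423 + 1/((270 - 15) + 3814)) = √(-5423 + 1/(255 + 3814)) = √(-5423 + 1/4069) = √(-22066186/4069) = I*√89787310834/4069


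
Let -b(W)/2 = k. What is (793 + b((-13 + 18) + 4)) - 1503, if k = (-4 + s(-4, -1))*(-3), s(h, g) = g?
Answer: -740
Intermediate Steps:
k = 15 (k = (-4 - 1)*(-3) = -5*(-3) = 15)
b(W) = -30 (b(W) = -2*15 = -30)
(793 + b((-13 + 18) + 4)) - 1503 = (793 - 30) - 1503 = 763 - 1503 = -740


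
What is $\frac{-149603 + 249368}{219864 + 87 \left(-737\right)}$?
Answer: $\frac{2217}{3461} \approx 0.64057$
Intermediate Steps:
$\frac{-149603 + 249368}{219864 + 87 \left(-737\right)} = \frac{99765}{219864 - 64119} = \frac{99765}{155745} = 99765 \cdot \frac{1}{155745} = \frac{2217}{3461}$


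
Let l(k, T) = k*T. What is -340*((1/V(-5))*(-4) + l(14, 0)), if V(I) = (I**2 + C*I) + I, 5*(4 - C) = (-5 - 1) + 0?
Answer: -680/3 ≈ -226.67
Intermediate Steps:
C = 26/5 (C = 4 - ((-5 - 1) + 0)/5 = 4 - (-6 + 0)/5 = 4 - 1/5*(-6) = 4 + 6/5 = 26/5 ≈ 5.2000)
V(I) = I**2 + 31*I/5 (V(I) = (I**2 + 26*I/5) + I = I**2 + 31*I/5)
l(k, T) = T*k
-340*((1/V(-5))*(-4) + l(14, 0)) = -340*((1/((1/5)*(-5)*(31 + 5*(-5))))*(-4) + 0*14) = -340*((1/((1/5)*(-5)*(31 - 25)))*(-4) + 0) = -340*((1/((1/5)*(-5)*6))*(-4) + 0) = -340*((1/(-6))*(-4) + 0) = -340*(-1/6*1*(-4) + 0) = -340*(-1/6*(-4) + 0) = -340*(2/3 + 0) = -340*2/3 = -680/3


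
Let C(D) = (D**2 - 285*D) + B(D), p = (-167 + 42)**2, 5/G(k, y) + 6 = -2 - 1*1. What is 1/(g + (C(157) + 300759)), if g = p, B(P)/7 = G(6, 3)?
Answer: 9/2666557 ≈ 3.3751e-6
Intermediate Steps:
G(k, y) = -5/9 (G(k, y) = 5/(-6 + (-2 - 1*1)) = 5/(-6 + (-2 - 1)) = 5/(-6 - 3) = 5/(-9) = 5*(-1/9) = -5/9)
B(P) = -35/9 (B(P) = 7*(-5/9) = -35/9)
p = 15625 (p = (-125)**2 = 15625)
C(D) = -35/9 + D**2 - 285*D (C(D) = (D**2 - 285*D) - 35/9 = -35/9 + D**2 - 285*D)
g = 15625
1/(g + (C(157) + 300759)) = 1/(15625 + ((-35/9 + 157**2 - 285*157) + 300759)) = 1/(15625 + ((-35/9 + 24649 - 44745) + 300759)) = 1/(15625 + (-180899/9 + 300759)) = 1/(15625 + 2525932/9) = 1/(2666557/9) = 9/2666557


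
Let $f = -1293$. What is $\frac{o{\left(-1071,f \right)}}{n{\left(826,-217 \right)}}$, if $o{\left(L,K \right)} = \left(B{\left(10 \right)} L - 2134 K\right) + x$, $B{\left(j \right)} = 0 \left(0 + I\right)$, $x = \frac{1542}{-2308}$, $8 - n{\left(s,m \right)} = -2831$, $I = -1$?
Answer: $\frac{3184187577}{3276206} \approx 971.91$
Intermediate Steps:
$n{\left(s,m \right)} = 2839$ ($n{\left(s,m \right)} = 8 - -2831 = 8 + 2831 = 2839$)
$x = - \frac{771}{1154}$ ($x = 1542 \left(- \frac{1}{2308}\right) = - \frac{771}{1154} \approx -0.66811$)
$B{\left(j \right)} = 0$ ($B{\left(j \right)} = 0 \left(0 - 1\right) = 0 \left(-1\right) = 0$)
$o{\left(L,K \right)} = - \frac{771}{1154} - 2134 K$ ($o{\left(L,K \right)} = \left(0 L - 2134 K\right) - \frac{771}{1154} = \left(0 - 2134 K\right) - \frac{771}{1154} = - 2134 K - \frac{771}{1154} = - \frac{771}{1154} - 2134 K$)
$\frac{o{\left(-1071,f \right)}}{n{\left(826,-217 \right)}} = \frac{- \frac{771}{1154} - -2759262}{2839} = \left(- \frac{771}{1154} + 2759262\right) \frac{1}{2839} = \frac{3184187577}{1154} \cdot \frac{1}{2839} = \frac{3184187577}{3276206}$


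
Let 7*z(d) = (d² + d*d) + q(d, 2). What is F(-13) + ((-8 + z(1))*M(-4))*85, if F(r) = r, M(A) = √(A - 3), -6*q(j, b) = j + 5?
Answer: -13 - 4675*I*√7/7 ≈ -13.0 - 1767.0*I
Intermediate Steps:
q(j, b) = -⅚ - j/6 (q(j, b) = -(j + 5)/6 = -(5 + j)/6 = -⅚ - j/6)
M(A) = √(-3 + A)
z(d) = -5/42 - d/42 + 2*d²/7 (z(d) = ((d² + d*d) + (-⅚ - d/6))/7 = ((d² + d²) + (-⅚ - d/6))/7 = (2*d² + (-⅚ - d/6))/7 = (-⅚ + 2*d² - d/6)/7 = -5/42 - d/42 + 2*d²/7)
F(-13) + ((-8 + z(1))*M(-4))*85 = -13 + ((-8 + (-5/42 - 1/42*1 + (2/7)*1²))*√(-3 - 4))*85 = -13 + ((-8 + (-5/42 - 1/42 + (2/7)*1))*√(-7))*85 = -13 + ((-8 + (-5/42 - 1/42 + 2/7))*(I*√7))*85 = -13 + ((-8 + ⅐)*(I*√7))*85 = -13 - 55*I*√7/7*85 = -13 - 4675*I*√7/7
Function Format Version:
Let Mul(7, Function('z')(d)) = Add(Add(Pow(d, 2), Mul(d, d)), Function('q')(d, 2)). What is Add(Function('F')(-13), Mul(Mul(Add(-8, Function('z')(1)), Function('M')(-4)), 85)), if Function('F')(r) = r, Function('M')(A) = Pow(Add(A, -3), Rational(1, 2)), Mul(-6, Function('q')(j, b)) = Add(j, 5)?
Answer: Add(-13, Mul(Rational(-4675, 7), I, Pow(7, Rational(1, 2)))) ≈ Add(-13.000, Mul(-1767.0, I))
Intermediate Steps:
Function('q')(j, b) = Add(Rational(-5, 6), Mul(Rational(-1, 6), j)) (Function('q')(j, b) = Mul(Rational(-1, 6), Add(j, 5)) = Mul(Rational(-1, 6), Add(5, j)) = Add(Rational(-5, 6), Mul(Rational(-1, 6), j)))
Function('M')(A) = Pow(Add(-3, A), Rational(1, 2))
Function('z')(d) = Add(Rational(-5, 42), Mul(Rational(-1, 42), d), Mul(Rational(2, 7), Pow(d, 2))) (Function('z')(d) = Mul(Rational(1, 7), Add(Add(Pow(d, 2), Mul(d, d)), Add(Rational(-5, 6), Mul(Rational(-1, 6), d)))) = Mul(Rational(1, 7), Add(Add(Pow(d, 2), Pow(d, 2)), Add(Rational(-5, 6), Mul(Rational(-1, 6), d)))) = Mul(Rational(1, 7), Add(Mul(2, Pow(d, 2)), Add(Rational(-5, 6), Mul(Rational(-1, 6), d)))) = Mul(Rational(1, 7), Add(Rational(-5, 6), Mul(2, Pow(d, 2)), Mul(Rational(-1, 6), d))) = Add(Rational(-5, 42), Mul(Rational(-1, 42), d), Mul(Rational(2, 7), Pow(d, 2))))
Add(Function('F')(-13), Mul(Mul(Add(-8, Function('z')(1)), Function('M')(-4)), 85)) = Add(-13, Mul(Mul(Add(-8, Add(Rational(-5, 42), Mul(Rational(-1, 42), 1), Mul(Rational(2, 7), Pow(1, 2)))), Pow(Add(-3, -4), Rational(1, 2))), 85)) = Add(-13, Mul(Mul(Add(-8, Add(Rational(-5, 42), Rational(-1, 42), Mul(Rational(2, 7), 1))), Pow(-7, Rational(1, 2))), 85)) = Add(-13, Mul(Mul(Add(-8, Add(Rational(-5, 42), Rational(-1, 42), Rational(2, 7))), Mul(I, Pow(7, Rational(1, 2)))), 85)) = Add(-13, Mul(Mul(Add(-8, Rational(1, 7)), Mul(I, Pow(7, Rational(1, 2)))), 85)) = Add(-13, Mul(Mul(Rational(-55, 7), Mul(I, Pow(7, Rational(1, 2)))), 85)) = Add(-13, Mul(Mul(Rational(-55, 7), I, Pow(7, Rational(1, 2))), 85)) = Add(-13, Mul(Rational(-4675, 7), I, Pow(7, Rational(1, 2))))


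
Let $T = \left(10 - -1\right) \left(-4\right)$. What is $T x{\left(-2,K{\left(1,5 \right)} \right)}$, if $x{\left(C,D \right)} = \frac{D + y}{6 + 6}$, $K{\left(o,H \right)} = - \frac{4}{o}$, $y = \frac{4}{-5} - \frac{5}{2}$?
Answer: $\frac{803}{30} \approx 26.767$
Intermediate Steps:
$y = - \frac{33}{10}$ ($y = 4 \left(- \frac{1}{5}\right) - \frac{5}{2} = - \frac{4}{5} - \frac{5}{2} = - \frac{33}{10} \approx -3.3$)
$x{\left(C,D \right)} = - \frac{11}{40} + \frac{D}{12}$ ($x{\left(C,D \right)} = \frac{D - \frac{33}{10}}{6 + 6} = \frac{- \frac{33}{10} + D}{12} = \left(- \frac{33}{10} + D\right) \frac{1}{12} = - \frac{11}{40} + \frac{D}{12}$)
$T = -44$ ($T = \left(10 + 1\right) \left(-4\right) = 11 \left(-4\right) = -44$)
$T x{\left(-2,K{\left(1,5 \right)} \right)} = - 44 \left(- \frac{11}{40} + \frac{\left(-4\right) 1^{-1}}{12}\right) = - 44 \left(- \frac{11}{40} + \frac{\left(-4\right) 1}{12}\right) = - 44 \left(- \frac{11}{40} + \frac{1}{12} \left(-4\right)\right) = - 44 \left(- \frac{11}{40} - \frac{1}{3}\right) = \left(-44\right) \left(- \frac{73}{120}\right) = \frac{803}{30}$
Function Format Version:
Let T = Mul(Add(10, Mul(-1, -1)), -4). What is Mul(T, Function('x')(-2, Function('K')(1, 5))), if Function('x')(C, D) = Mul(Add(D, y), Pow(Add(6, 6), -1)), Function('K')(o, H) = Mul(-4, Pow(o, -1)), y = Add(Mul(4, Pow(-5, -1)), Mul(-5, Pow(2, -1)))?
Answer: Rational(803, 30) ≈ 26.767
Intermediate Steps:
y = Rational(-33, 10) (y = Add(Mul(4, Rational(-1, 5)), Mul(-5, Rational(1, 2))) = Add(Rational(-4, 5), Rational(-5, 2)) = Rational(-33, 10) ≈ -3.3000)
Function('x')(C, D) = Add(Rational(-11, 40), Mul(Rational(1, 12), D)) (Function('x')(C, D) = Mul(Add(D, Rational(-33, 10)), Pow(Add(6, 6), -1)) = Mul(Add(Rational(-33, 10), D), Pow(12, -1)) = Mul(Add(Rational(-33, 10), D), Rational(1, 12)) = Add(Rational(-11, 40), Mul(Rational(1, 12), D)))
T = -44 (T = Mul(Add(10, 1), -4) = Mul(11, -4) = -44)
Mul(T, Function('x')(-2, Function('K')(1, 5))) = Mul(-44, Add(Rational(-11, 40), Mul(Rational(1, 12), Mul(-4, Pow(1, -1))))) = Mul(-44, Add(Rational(-11, 40), Mul(Rational(1, 12), Mul(-4, 1)))) = Mul(-44, Add(Rational(-11, 40), Mul(Rational(1, 12), -4))) = Mul(-44, Add(Rational(-11, 40), Rational(-1, 3))) = Mul(-44, Rational(-73, 120)) = Rational(803, 30)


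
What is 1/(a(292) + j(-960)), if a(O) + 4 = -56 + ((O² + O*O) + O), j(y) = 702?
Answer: 1/171462 ≈ 5.8322e-6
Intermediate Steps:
a(O) = -60 + O + 2*O² (a(O) = -4 + (-56 + ((O² + O*O) + O)) = -4 + (-56 + ((O² + O²) + O)) = -4 + (-56 + (2*O² + O)) = -4 + (-56 + (O + 2*O²)) = -4 + (-56 + O + 2*O²) = -60 + O + 2*O²)
1/(a(292) + j(-960)) = 1/((-60 + 292 + 2*292²) + 702) = 1/((-60 + 292 + 2*85264) + 702) = 1/((-60 + 292 + 170528) + 702) = 1/(170760 + 702) = 1/171462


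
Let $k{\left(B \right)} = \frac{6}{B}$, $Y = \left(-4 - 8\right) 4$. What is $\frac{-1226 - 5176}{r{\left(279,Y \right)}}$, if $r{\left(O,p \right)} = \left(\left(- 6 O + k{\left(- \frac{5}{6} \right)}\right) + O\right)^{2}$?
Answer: $- \frac{53350}{16384707} \approx -0.0032561$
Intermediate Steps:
$Y = -48$ ($Y = \left(-12\right) 4 = -48$)
$r{\left(O,p \right)} = \left(- \frac{36}{5} - 5 O\right)^{2}$ ($r{\left(O,p \right)} = \left(\left(- 6 O + \frac{6}{\left(-5\right) \frac{1}{6}}\right) + O\right)^{2} = \left(\left(- 6 O + \frac{6}{- \frac{5}{6}}\right) + O\right)^{2} = \left(\left(- 6 O + 6 \left(- \frac{6}{5}\right)\right) + O\right)^{2} = \left(\left(- 6 O - \frac{36}{5}\right) + O\right)^{2} = \left(\left(- \frac{36}{5} - 6 O\right) + O\right)^{2} = \left(- \frac{36}{5} - 5 O\right)^{2}$)
$\frac{-1226 - 5176}{r{\left(279,Y \right)}} = \frac{-1226 - 5176}{\frac{1}{25} \left(36 + 25 \cdot 279\right)^{2}} = \frac{-1226 - 5176}{\frac{1}{25} \left(36 + 6975\right)^{2}} = - \frac{6402}{\frac{1}{25} \cdot 7011^{2}} = - \frac{6402}{\frac{1}{25} \cdot 49154121} = - \frac{6402}{\frac{49154121}{25}} = \left(-6402\right) \frac{25}{49154121} = - \frac{53350}{16384707}$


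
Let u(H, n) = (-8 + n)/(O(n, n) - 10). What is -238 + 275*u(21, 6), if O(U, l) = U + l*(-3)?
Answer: -213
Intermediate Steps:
O(U, l) = U - 3*l
u(H, n) = (-8 + n)/(-10 - 2*n) (u(H, n) = (-8 + n)/((n - 3*n) - 10) = (-8 + n)/(-2*n - 10) = (-8 + n)/(-10 - 2*n))
-238 + 275*u(21, 6) = -238 + 275*((8 - 1*6)/(2*(5 + 6))) = -238 + 275*((½)*(8 - 6)/11) = -238 + 275*((½)*(1/11)*2) = -238 + 275*(1/11) = -238 + 25 = -213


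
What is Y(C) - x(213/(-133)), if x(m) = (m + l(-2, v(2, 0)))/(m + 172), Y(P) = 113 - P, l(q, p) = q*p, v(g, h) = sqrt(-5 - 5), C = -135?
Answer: 5620637/22663 + 266*I*sqrt(10)/22663 ≈ 248.01 + 0.037116*I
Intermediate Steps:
v(g, h) = I*sqrt(10) (v(g, h) = sqrt(-10) = I*sqrt(10))
l(q, p) = p*q
x(m) = (m - 2*I*sqrt(10))/(172 + m) (x(m) = (m + (I*sqrt(10))*(-2))/(m + 172) = (m - 2*I*sqrt(10))/(172 + m))
Y(C) - x(213/(-133)) = (113 - 1*(-135)) - (213/(-133) - 2*I*sqrt(10))/(172 + 213/(-133)) = (113 + 135) - (213*(-1/133) - 2*I*sqrt(10))/(172 + 213*(-1/133)) = 248 - (-213/133 - 2*I*sqrt(10))/(172 - 213/133) = 248 - (-213/133 - 2*I*sqrt(10))/22663/133 = 248 - 133*(-213/133 - 2*I*sqrt(10))/22663 = 248 - (-213/22663 - 266*I*sqrt(10)/22663) = 248 + (213/22663 + 266*I*sqrt(10)/22663) = 5620637/22663 + 266*I*sqrt(10)/22663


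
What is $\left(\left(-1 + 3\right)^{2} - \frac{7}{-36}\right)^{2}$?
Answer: $\frac{22801}{1296} \approx 17.593$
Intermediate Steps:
$\left(\left(-1 + 3\right)^{2} - \frac{7}{-36}\right)^{2} = \left(2^{2} - - \frac{7}{36}\right)^{2} = \left(4 + \frac{7}{36}\right)^{2} = \left(\frac{151}{36}\right)^{2} = \frac{22801}{1296}$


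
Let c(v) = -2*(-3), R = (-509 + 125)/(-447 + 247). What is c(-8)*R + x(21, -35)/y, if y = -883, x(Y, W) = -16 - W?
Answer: 253829/22075 ≈ 11.498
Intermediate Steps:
R = 48/25 (R = -384/(-200) = -384*(-1/200) = 48/25 ≈ 1.9200)
c(v) = 6
c(-8)*R + x(21, -35)/y = 6*(48/25) + (-16 - 1*(-35))/(-883) = 288/25 + (-16 + 35)*(-1/883) = 288/25 + 19*(-1/883) = 288/25 - 19/883 = 253829/22075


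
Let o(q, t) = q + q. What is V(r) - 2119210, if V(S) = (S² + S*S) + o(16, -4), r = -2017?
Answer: 6017400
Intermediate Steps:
o(q, t) = 2*q
V(S) = 32 + 2*S² (V(S) = (S² + S*S) + 2*16 = (S² + S²) + 32 = 2*S² + 32 = 32 + 2*S²)
V(r) - 2119210 = (32 + 2*(-2017)²) - 2119210 = (32 + 2*4068289) - 2119210 = (32 + 8136578) - 2119210 = 8136610 - 2119210 = 6017400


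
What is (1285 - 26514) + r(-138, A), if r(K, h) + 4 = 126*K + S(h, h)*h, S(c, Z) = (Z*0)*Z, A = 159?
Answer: -42621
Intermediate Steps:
S(c, Z) = 0 (S(c, Z) = 0*Z = 0)
r(K, h) = -4 + 126*K (r(K, h) = -4 + (126*K + 0*h) = -4 + (126*K + 0) = -4 + 126*K)
(1285 - 26514) + r(-138, A) = (1285 - 26514) + (-4 + 126*(-138)) = -25229 + (-4 - 17388) = -25229 - 17392 = -42621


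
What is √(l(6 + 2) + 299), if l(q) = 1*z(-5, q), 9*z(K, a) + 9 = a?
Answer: √2690/3 ≈ 17.288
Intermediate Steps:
z(K, a) = -1 + a/9
l(q) = -1 + q/9 (l(q) = 1*(-1 + q/9) = -1 + q/9)
√(l(6 + 2) + 299) = √((-1 + (6 + 2)/9) + 299) = √((-1 + (⅑)*8) + 299) = √((-1 + 8/9) + 299) = √(-⅑ + 299) = √(2690/9) = √2690/3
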